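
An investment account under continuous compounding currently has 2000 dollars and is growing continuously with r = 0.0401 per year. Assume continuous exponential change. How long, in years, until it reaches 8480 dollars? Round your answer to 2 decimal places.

8480 = 2000 · e^(0.0401·t)
t = ln(8480/2000) / 0.0401 = ln(4.24) / 0.0401 = 1.44456 / 0.0401

t ≈ 36.02 years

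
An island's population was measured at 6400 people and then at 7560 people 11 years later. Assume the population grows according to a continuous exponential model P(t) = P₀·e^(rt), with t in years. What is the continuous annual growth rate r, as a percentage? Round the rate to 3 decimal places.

7560 = 6400 · e^(r·11)
e^(11r) = 7560/6400 = 1.18125
r = ln(1.18125) / 11 = 0.16657 / 11

r ≈ 1.514% per year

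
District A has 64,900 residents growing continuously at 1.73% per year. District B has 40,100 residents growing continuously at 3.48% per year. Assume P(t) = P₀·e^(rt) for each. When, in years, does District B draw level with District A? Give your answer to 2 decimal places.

t ≈ 27.51 years

64900·e^(0.0173t) = 40100·e^(0.0348t)
64900/40100 = e^((0.0348 − 0.0173)t) → ln(1.61845) = 0.0175·t
t = 0.48147 / 0.0175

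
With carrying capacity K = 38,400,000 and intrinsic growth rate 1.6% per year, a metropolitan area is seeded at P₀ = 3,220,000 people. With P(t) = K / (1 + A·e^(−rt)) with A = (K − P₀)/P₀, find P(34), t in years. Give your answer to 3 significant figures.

≈ 5,230,000 people

A = (38400000 − 3220000)/3220000 = 10.92547
P(34) = 38400000 / (1 + 10.92547·e^(−0.016·34)) = 38400000 / (1 + 10.92547·0.580422)
= 38400000 / 7.34138 ≈ 5230624.35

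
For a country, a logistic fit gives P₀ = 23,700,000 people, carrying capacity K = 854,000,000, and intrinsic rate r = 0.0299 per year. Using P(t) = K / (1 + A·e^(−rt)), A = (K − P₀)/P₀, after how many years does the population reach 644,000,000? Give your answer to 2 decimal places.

t ≈ 156.42 years

A = (854000000 − 23700000)/23700000 = 35.03376
644000000 = 854000000/(1 + 35.03376·e^(−0.0299t)) → 1 + 35.03376·e^(−0.0299t) = 1.32609
e^(−0.0299t) = 0.009308 → t = ln(107.43685)/0.0299 = 4.6769/0.0299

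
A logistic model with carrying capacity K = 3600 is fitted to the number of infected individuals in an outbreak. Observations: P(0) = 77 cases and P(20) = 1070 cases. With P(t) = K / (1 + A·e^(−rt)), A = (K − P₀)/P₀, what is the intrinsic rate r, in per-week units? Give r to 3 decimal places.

r ≈ 0.148 per week

A = (3600 − 77)/77 = 45.75325
1070 = 3600/(1 + 45.75325·e^(−r·20)) → e^(−20r) = (3.36449 − 1)/45.75325 = 0.051679
r = −ln(0.051679)/20 = 2.9627/20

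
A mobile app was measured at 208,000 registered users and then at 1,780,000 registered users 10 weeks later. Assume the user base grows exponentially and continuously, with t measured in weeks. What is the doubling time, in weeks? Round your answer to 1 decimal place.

r = ln(1780000/208000) / 10 = ln(8.55769) / 10 ≈ 0.214683 per week
doubling time = ln 2 / |r| = 0.69315 / 0.214683

doubling time ≈ 3.2 weeks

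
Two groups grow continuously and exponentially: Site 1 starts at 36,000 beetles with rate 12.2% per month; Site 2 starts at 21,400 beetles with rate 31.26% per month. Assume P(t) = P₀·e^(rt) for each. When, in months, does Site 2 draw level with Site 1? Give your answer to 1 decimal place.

t ≈ 2.7 months

36000·e^(0.122t) = 21400·e^(0.3126t)
36000/21400 = e^((0.3126 − 0.122)t) → ln(1.68224) = 0.1906·t
t = 0.52013 / 0.1906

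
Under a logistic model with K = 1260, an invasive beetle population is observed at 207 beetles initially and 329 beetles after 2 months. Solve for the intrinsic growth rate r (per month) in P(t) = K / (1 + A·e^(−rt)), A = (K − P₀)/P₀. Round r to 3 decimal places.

A = (1260 − 207)/207 = 5.08696
329 = 1260/(1 + 5.08696·e^(−r·2)) → e^(−2r) = (3.82979 − 1)/5.08696 = 0.556283
r = −ln(0.556283)/2 = 0.58648/2

r ≈ 0.293 per month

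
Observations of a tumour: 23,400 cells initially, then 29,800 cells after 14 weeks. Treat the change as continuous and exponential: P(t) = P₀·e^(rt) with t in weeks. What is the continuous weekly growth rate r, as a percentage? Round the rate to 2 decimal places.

29800 = 23400 · e^(r·14)
e^(14r) = 29800/23400 = 1.2735
r = ln(1.2735) / 14 = 0.24177 / 14

r ≈ 1.73% per week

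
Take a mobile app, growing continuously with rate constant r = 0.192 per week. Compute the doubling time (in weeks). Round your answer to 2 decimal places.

doubling time ≈ 3.61 weeks

doubling time = ln(2) / |r| = 0.69315 / 0.192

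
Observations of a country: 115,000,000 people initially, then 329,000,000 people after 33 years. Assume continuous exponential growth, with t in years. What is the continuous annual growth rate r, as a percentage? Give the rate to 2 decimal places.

329000000 = 115000000 · e^(r·33)
e^(33r) = 329000000/115000000 = 2.86087
r = ln(2.86087) / 33 = 1.05113 / 33

r ≈ 3.19% per year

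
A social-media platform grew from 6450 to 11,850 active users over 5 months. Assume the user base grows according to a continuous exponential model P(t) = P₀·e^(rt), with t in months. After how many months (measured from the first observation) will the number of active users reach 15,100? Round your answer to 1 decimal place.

t ≈ 7.0 months

r = ln(11850/6450) / 5 ≈ 0.12165 per month
t = ln(15100/6450) / r = 0.85061 / 0.12165 ≈ 6.992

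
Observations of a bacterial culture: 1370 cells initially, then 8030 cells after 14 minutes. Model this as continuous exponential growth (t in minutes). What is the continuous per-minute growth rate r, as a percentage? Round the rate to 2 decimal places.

8030 = 1370 · e^(r·14)
e^(14r) = 8030/1370 = 5.86131
r = ln(5.86131) / 14 = 1.76837 / 14

r ≈ 12.63% per minute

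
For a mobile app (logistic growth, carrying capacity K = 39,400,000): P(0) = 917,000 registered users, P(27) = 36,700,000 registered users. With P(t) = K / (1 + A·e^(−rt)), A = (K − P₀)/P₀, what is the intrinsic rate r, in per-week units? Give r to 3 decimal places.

r ≈ 0.235 per week

A = (39400000 − 917000)/917000 = 41.96619
36700000 = 39400000/(1 + 41.96619·e^(−r·27)) → e^(−27r) = (1.07357 − 1)/41.96619 = 0.001753
r = −ln(0.001753)/27 = 6.34639/27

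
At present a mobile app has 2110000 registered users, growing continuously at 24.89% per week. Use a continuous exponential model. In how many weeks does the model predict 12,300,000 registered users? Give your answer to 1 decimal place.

t ≈ 7.1 weeks

12300000 = 2110000 · e^(0.2489·t)
t = ln(12300000/2110000) / 0.2489 = ln(5.82938) / 0.2489 = 1.76291 / 0.2489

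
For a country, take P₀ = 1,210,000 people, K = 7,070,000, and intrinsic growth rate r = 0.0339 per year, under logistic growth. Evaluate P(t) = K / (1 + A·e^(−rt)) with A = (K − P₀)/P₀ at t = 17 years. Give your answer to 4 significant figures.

A = (7070000 − 1210000)/1210000 = 4.84298
P(17) = 7070000 / (1 + 4.84298·e^(−0.0339·17)) = 7070000 / (1 + 4.84298·0.561974)
= 7070000 / 3.72163 ≈ 1899707.63

≈ 1,900,000 people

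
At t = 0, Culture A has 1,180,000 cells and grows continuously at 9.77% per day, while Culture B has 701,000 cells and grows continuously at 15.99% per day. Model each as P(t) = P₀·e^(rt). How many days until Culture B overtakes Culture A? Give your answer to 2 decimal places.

1180000·e^(0.0977t) = 701000·e^(0.1599t)
1180000/701000 = e^((0.1599 − 0.0977)t) → ln(1.68331) = 0.0622·t
t = 0.52076 / 0.0622

t ≈ 8.37 days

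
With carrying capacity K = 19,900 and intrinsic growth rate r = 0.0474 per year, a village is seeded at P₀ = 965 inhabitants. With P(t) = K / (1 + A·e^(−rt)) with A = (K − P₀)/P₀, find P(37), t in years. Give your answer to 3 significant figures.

≈ 4,530 inhabitants

A = (19900 − 965)/965 = 19.62176
P(37) = 19900 / (1 + 19.62176·e^(−0.0474·37)) = 19900 / (1 + 19.62176·0.173115)
= 19900 / 4.39682 ≈ 4526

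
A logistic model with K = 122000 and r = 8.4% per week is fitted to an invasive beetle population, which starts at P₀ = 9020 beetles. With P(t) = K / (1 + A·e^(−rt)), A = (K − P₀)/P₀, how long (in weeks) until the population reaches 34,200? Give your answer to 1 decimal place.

A = (122000 − 9020)/9020 = 12.5255
34200 = 122000/(1 + 12.5255·e^(−0.084t)) → 1 + 12.5255·e^(−0.084t) = 3.56725
e^(−0.084t) = 0.204962 → t = ln(4.87895)/0.084 = 1.58493/0.084

t ≈ 18.9 weeks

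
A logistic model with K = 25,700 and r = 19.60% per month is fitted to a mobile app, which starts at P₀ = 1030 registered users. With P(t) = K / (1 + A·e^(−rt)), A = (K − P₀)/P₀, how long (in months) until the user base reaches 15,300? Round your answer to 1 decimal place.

A = (25700 − 1030)/1030 = 23.95146
15300 = 25700/(1 + 23.95146·e^(−0.196t)) → 1 + 23.95146·e^(−0.196t) = 1.67974
e^(−0.196t) = 0.02838 → t = ln(35.23628)/0.196 = 3.56208/0.196

t ≈ 18.2 months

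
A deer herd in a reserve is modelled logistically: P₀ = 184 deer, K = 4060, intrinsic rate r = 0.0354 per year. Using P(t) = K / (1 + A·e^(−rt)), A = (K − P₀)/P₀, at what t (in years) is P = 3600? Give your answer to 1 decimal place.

t ≈ 144.2 years

A = (4060 − 184)/184 = 21.06522
3600 = 4060/(1 + 21.06522·e^(−0.0354t)) → 1 + 21.06522·e^(−0.0354t) = 1.12778
e^(−0.0354t) = 0.006066 → t = ln(164.85822)/0.0354 = 5.10509/0.0354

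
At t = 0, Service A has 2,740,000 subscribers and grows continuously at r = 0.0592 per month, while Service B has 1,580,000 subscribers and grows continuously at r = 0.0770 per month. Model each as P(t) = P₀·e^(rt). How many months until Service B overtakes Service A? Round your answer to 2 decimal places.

t ≈ 30.93 months

2740000·e^(0.0592t) = 1580000·e^(0.077t)
2740000/1580000 = e^((0.077 − 0.0592)t) → ln(1.73418) = 0.0178·t
t = 0.55053 / 0.0178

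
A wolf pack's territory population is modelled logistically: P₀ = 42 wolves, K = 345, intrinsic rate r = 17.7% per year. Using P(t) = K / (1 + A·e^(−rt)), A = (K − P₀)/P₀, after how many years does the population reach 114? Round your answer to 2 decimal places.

t ≈ 7.17 years

A = (345 − 42)/42 = 7.21429
114 = 345/(1 + 7.21429·e^(−0.177t)) → 1 + 7.21429·e^(−0.177t) = 3.02632
e^(−0.177t) = 0.280875 → t = ln(3.5603)/0.177 = 1.26984/0.177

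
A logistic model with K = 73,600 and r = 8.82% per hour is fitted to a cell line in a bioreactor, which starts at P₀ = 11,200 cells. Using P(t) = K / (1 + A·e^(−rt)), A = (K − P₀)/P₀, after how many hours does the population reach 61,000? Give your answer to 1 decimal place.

A = (73600 − 11200)/11200 = 5.57143
61000 = 73600/(1 + 5.57143·e^(−0.0882t)) → 1 + 5.57143·e^(−0.0882t) = 1.20656
e^(−0.0882t) = 0.037074 → t = ln(26.97279)/0.0882 = 3.29483/0.0882

t ≈ 37.4 hours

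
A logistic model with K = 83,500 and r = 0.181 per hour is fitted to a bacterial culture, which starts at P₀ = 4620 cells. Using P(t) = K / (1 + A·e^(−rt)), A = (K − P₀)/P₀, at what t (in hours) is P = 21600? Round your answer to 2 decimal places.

t ≈ 9.86 hours

A = (83500 − 4620)/4620 = 17.07359
21600 = 83500/(1 + 17.07359·e^(−0.181t)) → 1 + 17.07359·e^(−0.181t) = 3.86574
e^(−0.181t) = 0.167846 → t = ln(5.95783)/0.181 = 1.78471/0.181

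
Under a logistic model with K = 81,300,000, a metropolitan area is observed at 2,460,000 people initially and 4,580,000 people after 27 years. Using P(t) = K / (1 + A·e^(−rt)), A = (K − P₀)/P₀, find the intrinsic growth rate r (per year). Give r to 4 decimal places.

A = (81300000 − 2460000)/2460000 = 32.04878
4580000 = 81300000/(1 + 32.04878·e^(−r·27)) → e^(−27r) = (17.75109 − 1)/32.04878 = 0.522675
r = −ln(0.522675)/27 = 0.6488/27

r ≈ 0.0240 per year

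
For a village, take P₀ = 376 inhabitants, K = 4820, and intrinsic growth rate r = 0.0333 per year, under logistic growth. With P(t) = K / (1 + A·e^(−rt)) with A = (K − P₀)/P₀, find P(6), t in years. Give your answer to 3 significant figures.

≈ 451 inhabitants

A = (4820 − 376)/376 = 11.81915
P(6) = 4820 / (1 + 11.81915·e^(−0.0333·6)) = 4820 / (1 + 11.81915·0.818895)
= 4820 / 10.67864 ≈ 451.37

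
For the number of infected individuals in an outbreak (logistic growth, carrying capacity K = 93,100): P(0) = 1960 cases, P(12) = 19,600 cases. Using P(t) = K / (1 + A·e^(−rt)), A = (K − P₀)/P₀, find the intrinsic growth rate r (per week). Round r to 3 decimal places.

A = (93100 − 1960)/1960 = 46.5
19600 = 93100/(1 + 46.5·e^(−r·12)) → e^(−12r) = (4.75 − 1)/46.5 = 0.080645
r = −ln(0.080645)/12 = 2.5177/12

r ≈ 0.210 per week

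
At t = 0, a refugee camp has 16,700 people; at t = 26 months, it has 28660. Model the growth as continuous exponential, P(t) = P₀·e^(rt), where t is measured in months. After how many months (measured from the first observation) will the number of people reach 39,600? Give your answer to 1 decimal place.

t ≈ 41.6 months

r = ln(28660/16700) / 26 ≈ 0.020773 per month
t = ln(39600/16700) / r = 0.86342 / 0.020773 ≈ 41.565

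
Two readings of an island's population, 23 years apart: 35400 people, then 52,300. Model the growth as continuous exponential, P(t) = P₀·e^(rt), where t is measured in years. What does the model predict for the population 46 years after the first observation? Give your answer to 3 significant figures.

r = ln(52300/35400) / 23 ≈ 0.016969 per year
P(46) = 35400 · e^(0.016969·46) = 35400 · 2.18271 ≈ 77268.08

≈ 77,300 people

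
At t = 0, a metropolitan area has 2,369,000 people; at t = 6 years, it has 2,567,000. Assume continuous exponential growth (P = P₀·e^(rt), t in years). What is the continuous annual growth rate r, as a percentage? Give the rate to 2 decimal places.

r ≈ 1.34% per year

2567000 = 2369000 · e^(r·6)
e^(6r) = 2567000/2369000 = 1.08358
r = ln(1.08358) / 6 = 0.08027 / 6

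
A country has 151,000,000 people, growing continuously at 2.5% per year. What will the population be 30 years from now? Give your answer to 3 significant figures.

≈ 320,000,000 people

P(30) = 151000000 · e^(0.025·30) = 151000000 · e^(0.75)
= 151000000 · 2.117 ≈ 319667002.51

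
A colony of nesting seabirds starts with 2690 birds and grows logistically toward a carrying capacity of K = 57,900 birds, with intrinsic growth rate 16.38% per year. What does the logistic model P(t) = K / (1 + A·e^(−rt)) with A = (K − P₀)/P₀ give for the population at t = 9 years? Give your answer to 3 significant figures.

≈ 10,200 birds

A = (57900 − 2690)/2690 = 20.52416
P(9) = 57900 / (1 + 20.52416·e^(−0.1638·9)) = 57900 / (1 + 20.52416·0.228962)
= 57900 / 5.69925 ≈ 10159.23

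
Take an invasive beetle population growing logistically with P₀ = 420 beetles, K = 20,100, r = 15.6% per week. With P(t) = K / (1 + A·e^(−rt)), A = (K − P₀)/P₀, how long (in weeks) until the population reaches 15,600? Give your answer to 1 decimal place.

t ≈ 32.6 weeks

A = (20100 − 420)/420 = 46.85714
15600 = 20100/(1 + 46.85714·e^(−0.156t)) → 1 + 46.85714·e^(−0.156t) = 1.28846
e^(−0.156t) = 0.006156 → t = ln(162.4381)/0.156 = 5.0903/0.156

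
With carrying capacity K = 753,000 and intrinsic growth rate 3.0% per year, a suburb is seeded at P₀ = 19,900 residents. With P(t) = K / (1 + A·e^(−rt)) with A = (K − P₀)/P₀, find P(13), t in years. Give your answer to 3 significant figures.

≈ 29,000 residents

A = (753000 − 19900)/19900 = 36.8392
P(13) = 753000 / (1 + 36.8392·e^(−0.03·13)) = 753000 / (1 + 36.8392·0.677057)
= 753000 / 25.94223 ≈ 29026.03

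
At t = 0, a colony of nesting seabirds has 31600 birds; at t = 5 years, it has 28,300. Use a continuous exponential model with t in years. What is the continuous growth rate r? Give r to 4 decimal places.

28300 = 31600 · e^(r·5)
e^(5r) = 28300/31600 = 0.89557
r = ln(0.89557) / 5 = -0.1103 / 5

r ≈ -0.0221 per year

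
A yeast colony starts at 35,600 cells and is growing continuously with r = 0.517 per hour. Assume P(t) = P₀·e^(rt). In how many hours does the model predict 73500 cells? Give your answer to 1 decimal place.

73500 = 35600 · e^(0.517·t)
t = ln(73500/35600) / 0.517 = ln(2.06461) / 0.517 = 0.72494 / 0.517

t ≈ 1.4 hours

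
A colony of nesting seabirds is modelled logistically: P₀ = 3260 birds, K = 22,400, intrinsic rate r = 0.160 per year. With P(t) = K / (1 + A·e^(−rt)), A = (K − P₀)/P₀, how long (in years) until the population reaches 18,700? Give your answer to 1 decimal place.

t ≈ 21.2 years

A = (22400 − 3260)/3260 = 5.87117
18700 = 22400/(1 + 5.87117·e^(−0.16t)) → 1 + 5.87117·e^(−0.16t) = 1.19786
e^(−0.16t) = 0.0337 → t = ln(29.67319)/0.16 = 3.39024/0.16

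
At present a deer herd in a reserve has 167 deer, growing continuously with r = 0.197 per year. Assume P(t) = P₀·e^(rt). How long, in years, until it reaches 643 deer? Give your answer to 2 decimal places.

t ≈ 6.84 years

643 = 167 · e^(0.197·t)
t = ln(643/167) / 0.197 = ln(3.8503) / 0.197 = 1.34815 / 0.197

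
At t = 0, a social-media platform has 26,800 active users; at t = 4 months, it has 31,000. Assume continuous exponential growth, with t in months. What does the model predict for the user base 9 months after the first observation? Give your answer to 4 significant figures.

r = ln(31000/26800) / 4 ≈ 0.036396 per month
P(9) = 26800 · e^(0.036396·9) = 26800 · 1.38759 ≈ 37187.36

≈ 37,190 active users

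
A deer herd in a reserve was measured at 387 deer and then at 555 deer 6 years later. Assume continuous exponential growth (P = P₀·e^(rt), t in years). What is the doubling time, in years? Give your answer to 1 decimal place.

r = ln(555/387) / 6 = ln(1.43411) / 6 ≈ 0.060091 per year
doubling time = ln 2 / |r| = 0.69315 / 0.060091

doubling time ≈ 11.5 years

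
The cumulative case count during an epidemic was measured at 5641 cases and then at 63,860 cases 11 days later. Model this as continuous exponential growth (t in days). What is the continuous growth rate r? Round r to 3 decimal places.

63860 = 5641 · e^(r·11)
e^(11r) = 63860/5641 = 11.32069
r = ln(11.32069) / 11 = 2.42663 / 11

r ≈ 0.221 per day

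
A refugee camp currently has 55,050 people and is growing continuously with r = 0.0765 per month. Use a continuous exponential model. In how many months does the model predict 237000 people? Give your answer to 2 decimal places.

237000 = 55050 · e^(0.0765·t)
t = ln(237000/55050) / 0.0765 = ln(4.30518) / 0.0765 = 1.45982 / 0.0765

t ≈ 19.08 months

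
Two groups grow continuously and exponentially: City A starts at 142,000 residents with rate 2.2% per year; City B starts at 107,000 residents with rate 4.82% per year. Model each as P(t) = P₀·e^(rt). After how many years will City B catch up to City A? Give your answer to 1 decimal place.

t ≈ 10.8 years

142000·e^(0.022t) = 107000·e^(0.0482t)
142000/107000 = e^((0.0482 − 0.022)t) → ln(1.3271) = 0.0262·t
t = 0.283 / 0.0262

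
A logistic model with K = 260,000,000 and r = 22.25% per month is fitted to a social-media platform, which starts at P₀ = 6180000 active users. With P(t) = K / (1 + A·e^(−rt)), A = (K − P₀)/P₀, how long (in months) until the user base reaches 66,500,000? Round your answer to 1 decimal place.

t ≈ 11.9 months

A = (260000000 − 6180000)/6180000 = 41.0712
66500000 = 260000000/(1 + 41.0712·e^(−0.2225t)) → 1 + 41.0712·e^(−0.2225t) = 3.90977
e^(−0.2225t) = 0.070847 → t = ln(14.11491)/0.2225 = 2.64723/0.2225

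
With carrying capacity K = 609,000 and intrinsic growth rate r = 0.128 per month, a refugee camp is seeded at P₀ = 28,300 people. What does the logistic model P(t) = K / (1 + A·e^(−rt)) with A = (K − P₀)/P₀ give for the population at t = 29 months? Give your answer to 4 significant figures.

A = (609000 − 28300)/28300 = 20.51943
P(29) = 609000 / (1 + 20.51943·e^(−0.128·29)) = 609000 / (1 + 20.51943·0.024429)
= 609000 / 1.50126 ≈ 405658.86

≈ 405,700 people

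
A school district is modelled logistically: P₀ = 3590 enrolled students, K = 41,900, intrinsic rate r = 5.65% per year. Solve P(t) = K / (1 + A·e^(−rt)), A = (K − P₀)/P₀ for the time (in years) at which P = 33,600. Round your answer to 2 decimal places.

t ≈ 66.65 years

A = (41900 − 3590)/3590 = 10.67131
33600 = 41900/(1 + 10.67131·e^(−0.0565t)) → 1 + 10.67131·e^(−0.0565t) = 1.24702
e^(−0.0565t) = 0.023148 → t = ln(43.19952)/0.0565 = 3.76583/0.0565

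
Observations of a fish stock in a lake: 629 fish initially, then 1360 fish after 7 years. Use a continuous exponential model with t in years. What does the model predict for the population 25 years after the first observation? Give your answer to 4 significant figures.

r = ln(1360/629) / 7 ≈ 0.110158 per year
P(25) = 629 · e^(0.110158·25) = 629 · 15.7047 ≈ 9878.25

≈ 9,878 fish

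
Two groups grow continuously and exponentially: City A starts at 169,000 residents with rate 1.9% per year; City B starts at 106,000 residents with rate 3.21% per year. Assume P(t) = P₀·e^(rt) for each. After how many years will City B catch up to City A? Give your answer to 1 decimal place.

169000·e^(0.019t) = 106000·e^(0.0321t)
169000/106000 = e^((0.0321 − 0.019)t) → ln(1.59434) = 0.0131·t
t = 0.46646 / 0.0131

t ≈ 35.6 years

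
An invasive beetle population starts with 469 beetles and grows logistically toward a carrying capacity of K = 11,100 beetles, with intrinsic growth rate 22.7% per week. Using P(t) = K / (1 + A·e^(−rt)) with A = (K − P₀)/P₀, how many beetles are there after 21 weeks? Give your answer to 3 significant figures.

A = (11100 − 469)/469 = 22.66738
P(21) = 11100 / (1 + 22.66738·e^(−0.227·21)) = 11100 / (1 + 22.66738·0.008506)
= 11100 / 1.19281 ≈ 9305.79

≈ 9,310 beetles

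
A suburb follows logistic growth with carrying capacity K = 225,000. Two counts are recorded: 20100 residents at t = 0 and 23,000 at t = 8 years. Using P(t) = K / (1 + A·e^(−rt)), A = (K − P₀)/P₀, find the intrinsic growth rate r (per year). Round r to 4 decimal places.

r ≈ 0.0186 per year

A = (225000 − 20100)/20100 = 10.19403
23000 = 225000/(1 + 10.19403·e^(−r·8)) → e^(−8r) = (9.78261 − 1)/10.19403 = 0.861544
r = −ln(0.861544)/8 = 0.14903/8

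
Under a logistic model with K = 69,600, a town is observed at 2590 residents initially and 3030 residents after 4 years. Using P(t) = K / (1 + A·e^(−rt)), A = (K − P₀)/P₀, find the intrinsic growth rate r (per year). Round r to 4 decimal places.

A = (69600 − 2590)/2590 = 25.87259
3030 = 69600/(1 + 25.87259·e^(−r·4)) → e^(−4r) = (22.9703 − 1)/25.87259 = 0.849173
r = −ln(0.849173)/4 = 0.16349/4

r ≈ 0.0409 per year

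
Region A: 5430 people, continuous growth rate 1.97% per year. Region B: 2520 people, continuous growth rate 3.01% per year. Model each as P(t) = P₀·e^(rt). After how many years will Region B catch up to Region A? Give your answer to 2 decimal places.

t ≈ 73.82 years

5430·e^(0.0197t) = 2520·e^(0.0301t)
5430/2520 = e^((0.0301 − 0.0197)t) → ln(2.15476) = 0.0104·t
t = 0.76768 / 0.0104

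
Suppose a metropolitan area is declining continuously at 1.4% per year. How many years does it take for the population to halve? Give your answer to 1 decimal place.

half-life = ln(2) / |r| = 0.69315 / 0.014

half-life ≈ 49.5 years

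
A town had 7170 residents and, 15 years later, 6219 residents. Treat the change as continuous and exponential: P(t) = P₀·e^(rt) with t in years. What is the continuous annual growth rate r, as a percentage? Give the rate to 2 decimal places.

6219 = 7170 · e^(r·15)
e^(15r) = 6219/7170 = 0.86736
r = ln(0.86736) / 15 = -0.1423 / 15

r ≈ -0.95% per year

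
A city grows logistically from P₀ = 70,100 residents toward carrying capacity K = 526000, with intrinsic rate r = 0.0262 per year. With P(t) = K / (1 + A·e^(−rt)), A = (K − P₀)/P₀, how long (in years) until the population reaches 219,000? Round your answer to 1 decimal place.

A = (526000 − 70100)/70100 = 6.50357
219000 = 526000/(1 + 6.50357·e^(−0.0262t)) → 1 + 6.50357·e^(−0.0262t) = 2.40183
e^(−0.0262t) = 0.215547 → t = ln(4.63935)/0.0262 = 1.53457/0.0262

t ≈ 58.6 years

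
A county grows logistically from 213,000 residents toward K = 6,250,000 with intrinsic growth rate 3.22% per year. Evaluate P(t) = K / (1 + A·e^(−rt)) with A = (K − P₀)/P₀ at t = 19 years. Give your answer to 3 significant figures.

≈ 382,000 residents

A = (6250000 − 213000)/213000 = 28.34272
P(19) = 6250000 / (1 + 28.34272·e^(−0.0322·19)) = 6250000 / (1 + 28.34272·0.542374)
= 6250000 / 16.37235 ≈ 381741.21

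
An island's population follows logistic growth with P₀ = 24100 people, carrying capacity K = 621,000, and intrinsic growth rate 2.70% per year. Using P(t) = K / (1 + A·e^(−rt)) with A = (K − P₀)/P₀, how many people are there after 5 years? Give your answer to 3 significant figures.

A = (621000 − 24100)/24100 = 24.76763
P(5) = 621000 / (1 + 24.76763·e^(−0.027·5)) = 621000 / (1 + 24.76763·0.873716)
= 621000 / 22.63988 ≈ 27429.48

≈ 27,400 people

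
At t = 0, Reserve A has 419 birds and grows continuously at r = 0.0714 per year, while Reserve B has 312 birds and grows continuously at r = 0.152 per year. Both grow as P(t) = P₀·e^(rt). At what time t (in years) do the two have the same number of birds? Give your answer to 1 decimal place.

t ≈ 3.7 years

419·e^(0.0714t) = 312·e^(0.152t)
419/312 = e^((0.152 − 0.0714)t) → ln(1.34295) = 0.0806·t
t = 0.29487 / 0.0806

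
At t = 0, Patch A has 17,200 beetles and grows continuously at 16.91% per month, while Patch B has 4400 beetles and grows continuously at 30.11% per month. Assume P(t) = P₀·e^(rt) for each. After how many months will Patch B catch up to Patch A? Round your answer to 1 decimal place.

17200·e^(0.1691t) = 4400·e^(0.3011t)
17200/4400 = e^((0.3011 − 0.1691)t) → ln(3.90909) = 0.132·t
t = 1.3633 / 0.132

t ≈ 10.3 months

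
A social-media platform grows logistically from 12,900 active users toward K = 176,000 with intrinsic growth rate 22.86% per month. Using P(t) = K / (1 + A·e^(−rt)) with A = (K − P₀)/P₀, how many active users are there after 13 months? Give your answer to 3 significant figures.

A = (176000 − 12900)/12900 = 12.64341
P(13) = 176000 / (1 + 12.64341·e^(−0.2286·13)) = 176000 / (1 + 12.64341·0.051211)
= 176000 / 1.64748 ≈ 106829.67

≈ 107,000 active users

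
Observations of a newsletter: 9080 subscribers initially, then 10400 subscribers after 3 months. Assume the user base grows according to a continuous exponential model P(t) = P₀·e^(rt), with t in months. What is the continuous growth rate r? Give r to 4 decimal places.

r ≈ 0.0452 per month

10400 = 9080 · e^(r·3)
e^(3r) = 10400/9080 = 1.14537
r = ln(1.14537) / 3 = 0.13573 / 3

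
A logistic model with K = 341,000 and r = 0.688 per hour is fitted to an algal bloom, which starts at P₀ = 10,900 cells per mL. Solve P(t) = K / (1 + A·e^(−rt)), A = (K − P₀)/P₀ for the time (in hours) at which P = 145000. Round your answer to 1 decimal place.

A = (341000 − 10900)/10900 = 30.2844
145000 = 341000/(1 + 30.2844·e^(−0.688t)) → 1 + 30.2844·e^(−0.688t) = 2.35172
e^(−0.688t) = 0.044634 → t = ln(22.40428)/0.688 = 3.10925/0.688

t ≈ 4.5 hours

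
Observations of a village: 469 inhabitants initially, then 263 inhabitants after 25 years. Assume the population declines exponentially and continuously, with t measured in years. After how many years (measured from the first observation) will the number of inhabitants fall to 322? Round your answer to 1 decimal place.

t ≈ 16.3 years

r = ln(263/469) / 25 ≈ -0.023138 per year
t = ln(322/469) / r = -0.37605 / -0.023138 ≈ 16.253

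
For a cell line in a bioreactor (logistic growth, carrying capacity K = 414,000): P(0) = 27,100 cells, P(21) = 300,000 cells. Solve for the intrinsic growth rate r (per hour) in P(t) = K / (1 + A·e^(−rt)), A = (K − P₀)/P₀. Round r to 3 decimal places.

r ≈ 0.173 per hour

A = (414000 − 27100)/27100 = 14.27675
300000 = 414000/(1 + 14.27675·e^(−r·21)) → e^(−21r) = (1.38 − 1)/14.27675 = 0.026617
r = −ln(0.026617)/21 = 3.62622/21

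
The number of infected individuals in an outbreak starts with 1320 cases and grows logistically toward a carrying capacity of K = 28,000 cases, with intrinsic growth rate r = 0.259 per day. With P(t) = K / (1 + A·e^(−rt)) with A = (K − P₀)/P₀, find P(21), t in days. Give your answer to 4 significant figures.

A = (28000 − 1320)/1320 = 20.21212
P(21) = 28000 / (1 + 20.21212·e^(−0.259·21)) = 28000 / (1 + 20.21212·0.004344)
= 28000 / 1.0878 ≈ 25740.08

≈ 25,740 cases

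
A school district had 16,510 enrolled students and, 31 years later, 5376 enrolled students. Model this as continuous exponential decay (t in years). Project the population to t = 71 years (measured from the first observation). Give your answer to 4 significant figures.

≈ 1,264 enrolled students

r = ln(5376/16510) / 31 ≈ -0.036194 per year
P(71) = 16510 · e^(-0.036194·71) = 16510 · 0.07655 ≈ 1263.87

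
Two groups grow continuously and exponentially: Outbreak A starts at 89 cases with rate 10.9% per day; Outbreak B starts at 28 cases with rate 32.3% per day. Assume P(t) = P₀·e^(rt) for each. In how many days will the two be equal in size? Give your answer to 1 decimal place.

t ≈ 5.4 days

89·e^(0.109t) = 28·e^(0.323t)
89/28 = e^((0.323 − 0.109)t) → ln(3.17857) = 0.214·t
t = 1.15643 / 0.214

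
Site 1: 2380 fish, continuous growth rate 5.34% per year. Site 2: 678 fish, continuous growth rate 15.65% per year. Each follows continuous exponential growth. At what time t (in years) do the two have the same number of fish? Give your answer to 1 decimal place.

t ≈ 12.2 years

2380·e^(0.0534t) = 678·e^(0.1565t)
2380/678 = e^((0.1565 − 0.0534)t) → ln(3.51032) = 0.1031·t
t = 1.25571 / 0.1031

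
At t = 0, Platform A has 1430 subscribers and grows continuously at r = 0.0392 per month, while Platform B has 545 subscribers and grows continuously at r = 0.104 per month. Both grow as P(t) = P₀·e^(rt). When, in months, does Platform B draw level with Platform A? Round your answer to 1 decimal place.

t ≈ 14.9 months

1430·e^(0.0392t) = 545·e^(0.104t)
1430/545 = e^((0.104 − 0.0392)t) → ln(2.62385) = 0.0648·t
t = 0.96464 / 0.0648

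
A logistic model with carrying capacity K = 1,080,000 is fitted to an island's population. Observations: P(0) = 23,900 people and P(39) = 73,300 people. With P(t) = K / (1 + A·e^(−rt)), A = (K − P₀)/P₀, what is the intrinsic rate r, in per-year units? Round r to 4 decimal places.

A = (1080000 − 23900)/23900 = 44.18828
73300 = 1080000/(1 + 44.18828·e^(−r·39)) → e^(−39r) = (14.73397 − 1)/44.18828 = 0.310806
r = −ln(0.310806)/39 = 1.16859/39

r ≈ 0.0300 per year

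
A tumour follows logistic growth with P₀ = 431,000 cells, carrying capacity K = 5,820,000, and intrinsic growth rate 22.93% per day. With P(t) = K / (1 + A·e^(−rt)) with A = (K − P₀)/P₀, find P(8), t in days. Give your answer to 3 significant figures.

A = (5820000 − 431000)/431000 = 12.50348
P(8) = 5820000 / (1 + 12.50348·e^(−0.2293·8)) = 5820000 / (1 + 12.50348·0.159709)
= 5820000 / 2.99692 ≈ 1941992.44

≈ 1,940,000 cells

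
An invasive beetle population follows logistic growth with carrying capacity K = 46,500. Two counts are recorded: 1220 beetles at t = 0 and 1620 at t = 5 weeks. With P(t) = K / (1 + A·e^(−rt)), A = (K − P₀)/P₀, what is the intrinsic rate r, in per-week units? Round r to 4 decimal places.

r ≈ 0.0585 per week

A = (46500 − 1220)/1220 = 37.11475
1620 = 46500/(1 + 37.11475·e^(−r·5)) → e^(−5r) = (28.7037 − 1)/37.11475 = 0.746434
r = −ln(0.746434)/5 = 0.29245/5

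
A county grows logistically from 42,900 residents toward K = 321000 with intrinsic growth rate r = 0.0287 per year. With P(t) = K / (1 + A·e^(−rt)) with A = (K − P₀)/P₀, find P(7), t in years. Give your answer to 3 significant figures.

A = (321000 − 42900)/42900 = 6.48252
P(7) = 321000 / (1 + 6.48252·e^(−0.0287·7)) = 321000 / (1 + 6.48252·0.817994)
= 321000 / 6.30266 ≈ 50930.86

≈ 50,900 residents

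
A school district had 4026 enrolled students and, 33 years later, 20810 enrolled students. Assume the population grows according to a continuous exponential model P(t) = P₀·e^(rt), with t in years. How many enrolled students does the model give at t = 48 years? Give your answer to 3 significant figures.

r = ln(20810/4026) / 33 ≈ 0.049778 per year
P(48) = 4026 · e^(0.049778·48) = 4026 · 10.90612 ≈ 43908.04

≈ 43,900 enrolled students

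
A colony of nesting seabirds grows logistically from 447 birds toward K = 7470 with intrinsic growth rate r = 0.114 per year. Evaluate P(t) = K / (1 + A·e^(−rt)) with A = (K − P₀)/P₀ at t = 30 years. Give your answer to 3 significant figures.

A = (7470 − 447)/447 = 15.71141
P(30) = 7470 / (1 + 15.71141·e^(−0.114·30)) = 7470 / (1 + 15.71141·0.032712)
= 7470 / 1.51396 ≈ 4934.09

≈ 4,930 birds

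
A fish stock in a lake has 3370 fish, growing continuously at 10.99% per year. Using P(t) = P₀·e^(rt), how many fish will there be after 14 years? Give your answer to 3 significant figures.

≈ 15,700 fish

P(14) = 3370 · e^(0.1099·14) = 3370 · e^(1.5386)
= 3370 · 4.65806 ≈ 15697.68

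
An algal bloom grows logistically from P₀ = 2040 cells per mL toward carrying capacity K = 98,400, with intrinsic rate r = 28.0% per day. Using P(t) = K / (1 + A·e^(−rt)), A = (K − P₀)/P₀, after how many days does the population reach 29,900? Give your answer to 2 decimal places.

t ≈ 10.81 days

A = (98400 − 2040)/2040 = 47.23529
29900 = 98400/(1 + 47.23529·e^(−0.28t)) → 1 + 47.23529·e^(−0.28t) = 3.29097
e^(−0.28t) = 0.048501 → t = ln(20.61803)/0.28 = 3.02617/0.28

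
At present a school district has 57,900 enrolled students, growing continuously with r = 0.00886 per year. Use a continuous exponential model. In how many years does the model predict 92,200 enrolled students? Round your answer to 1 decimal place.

92200 = 57900 · e^(0.00886·t)
t = ln(92200/57900) / 0.00886 = ln(1.5924) / 0.00886 = 0.46524 / 0.00886

t ≈ 52.5 years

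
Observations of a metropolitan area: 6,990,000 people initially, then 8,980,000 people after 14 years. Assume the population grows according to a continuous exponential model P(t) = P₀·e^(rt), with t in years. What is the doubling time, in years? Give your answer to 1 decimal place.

doubling time ≈ 38.7 years

r = ln(8980000/6990000) / 14 = ln(1.28469) / 14 ≈ 0.017894 per year
doubling time = ln 2 / |r| = 0.69315 / 0.017894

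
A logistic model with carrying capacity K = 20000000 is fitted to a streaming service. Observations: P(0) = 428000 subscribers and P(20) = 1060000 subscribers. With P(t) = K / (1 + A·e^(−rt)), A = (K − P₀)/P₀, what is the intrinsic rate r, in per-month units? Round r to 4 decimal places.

A = (20000000 − 428000)/428000 = 45.72897
1060000 = 20000000/(1 + 45.72897·e^(−r·20)) → e^(−20r) = (18.86792 − 1)/45.72897 = 0.390735
r = −ln(0.390735)/20 = 0.93972/20

r ≈ 0.0470 per month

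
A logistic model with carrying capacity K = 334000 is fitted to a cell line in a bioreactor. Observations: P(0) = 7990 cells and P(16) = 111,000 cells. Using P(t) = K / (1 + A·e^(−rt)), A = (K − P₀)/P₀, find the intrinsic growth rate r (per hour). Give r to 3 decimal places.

r ≈ 0.188 per hour

A = (334000 − 7990)/7990 = 40.80225
111000 = 334000/(1 + 40.80225·e^(−r·16)) → e^(−16r) = (3.00901 − 1)/40.80225 = 0.049238
r = −ln(0.049238)/16 = 3.0111/16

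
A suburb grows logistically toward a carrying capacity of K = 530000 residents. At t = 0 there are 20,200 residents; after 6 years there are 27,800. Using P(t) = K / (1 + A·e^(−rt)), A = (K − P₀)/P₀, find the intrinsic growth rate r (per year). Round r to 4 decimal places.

A = (530000 − 20200)/20200 = 25.23762
27800 = 530000/(1 + 25.23762·e^(−r·6)) → e^(−6r) = (19.06475 − 1)/25.23762 = 0.715786
r = −ln(0.715786)/6 = 0.33437/6

r ≈ 0.0557 per year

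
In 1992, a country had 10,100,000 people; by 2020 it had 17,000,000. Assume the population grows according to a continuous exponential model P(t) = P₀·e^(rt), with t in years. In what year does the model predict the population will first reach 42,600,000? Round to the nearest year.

r = ln(17000000/10100000) / 28 = 0.52068/28 ≈ 0.018596 per year
t = ln(42600000/10100000) / r = 1.43932/0.018596 ≈ 77.4 years after 1992

year 2069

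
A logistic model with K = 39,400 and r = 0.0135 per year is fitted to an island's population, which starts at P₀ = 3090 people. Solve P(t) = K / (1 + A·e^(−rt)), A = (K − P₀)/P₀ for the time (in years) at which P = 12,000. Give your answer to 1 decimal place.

t ≈ 121.4 years

A = (39400 − 3090)/3090 = 11.75081
12000 = 39400/(1 + 11.75081·e^(−0.0135t)) → 1 + 11.75081·e^(−0.0135t) = 3.28333
e^(−0.0135t) = 0.194313 → t = ln(5.14634)/0.0135 = 1.63829/0.0135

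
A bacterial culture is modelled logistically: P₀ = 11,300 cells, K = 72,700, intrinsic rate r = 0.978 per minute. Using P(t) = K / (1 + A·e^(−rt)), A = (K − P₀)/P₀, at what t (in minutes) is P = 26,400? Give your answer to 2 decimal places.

A = (72700 − 11300)/11300 = 5.43363
26400 = 72700/(1 + 5.43363·e^(−0.978t)) → 1 + 5.43363·e^(−0.978t) = 2.75379
e^(−0.978t) = 0.322766 → t = ln(3.09822)/0.978 = 1.13083/0.978

t ≈ 1.16 minutes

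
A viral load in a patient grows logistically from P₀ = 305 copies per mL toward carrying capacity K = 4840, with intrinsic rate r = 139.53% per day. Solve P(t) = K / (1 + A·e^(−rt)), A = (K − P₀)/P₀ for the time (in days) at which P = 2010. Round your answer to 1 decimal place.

t ≈ 1.7 days

A = (4840 − 305)/305 = 14.86885
2010 = 4840/(1 + 14.86885·e^(−1.3953t)) → 1 + 14.86885·e^(−1.3953t) = 2.40796
e^(−1.3953t) = 0.094692 → t = ln(10.56056)/1.3953 = 2.35713/1.3953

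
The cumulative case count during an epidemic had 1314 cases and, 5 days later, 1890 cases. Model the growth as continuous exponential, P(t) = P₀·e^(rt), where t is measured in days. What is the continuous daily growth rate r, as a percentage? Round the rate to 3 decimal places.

1890 = 1314 · e^(r·5)
e^(5r) = 1890/1314 = 1.43836
r = ln(1.43836) / 5 = 0.3635 / 5

r ≈ 7.270% per day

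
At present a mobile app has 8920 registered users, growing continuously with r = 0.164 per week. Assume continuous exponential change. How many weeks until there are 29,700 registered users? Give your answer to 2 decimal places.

t ≈ 7.33 weeks

29700 = 8920 · e^(0.164·t)
t = ln(29700/8920) / 0.164 = ln(3.3296) / 0.164 = 1.20285 / 0.164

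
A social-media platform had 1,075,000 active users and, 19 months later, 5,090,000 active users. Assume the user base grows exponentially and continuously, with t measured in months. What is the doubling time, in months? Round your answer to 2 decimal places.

r = ln(5090000/1075000) / 19 = ln(4.73488) / 19 ≈ 0.08184 per month
doubling time = ln 2 / |r| = 0.69315 / 0.08184

doubling time ≈ 8.47 months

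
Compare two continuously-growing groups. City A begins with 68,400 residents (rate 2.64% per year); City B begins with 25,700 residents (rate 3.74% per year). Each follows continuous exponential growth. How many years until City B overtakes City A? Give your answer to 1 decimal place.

t ≈ 89.0 years

68400·e^(0.0264t) = 25700·e^(0.0374t)
68400/25700 = e^((0.0374 − 0.0264)t) → ln(2.66148) = 0.011·t
t = 0.97888 / 0.011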